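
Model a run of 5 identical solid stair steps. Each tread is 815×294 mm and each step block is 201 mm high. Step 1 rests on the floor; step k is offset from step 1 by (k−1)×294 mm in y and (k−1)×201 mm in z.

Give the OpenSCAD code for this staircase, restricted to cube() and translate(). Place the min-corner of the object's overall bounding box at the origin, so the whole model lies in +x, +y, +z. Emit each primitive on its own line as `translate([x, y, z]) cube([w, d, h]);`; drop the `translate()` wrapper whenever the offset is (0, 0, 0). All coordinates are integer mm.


cube([815, 294, 201]);
translate([0, 294, 201]) cube([815, 294, 201]);
translate([0, 588, 402]) cube([815, 294, 201]);
translate([0, 882, 603]) cube([815, 294, 201]);
translate([0, 1176, 804]) cube([815, 294, 201]);


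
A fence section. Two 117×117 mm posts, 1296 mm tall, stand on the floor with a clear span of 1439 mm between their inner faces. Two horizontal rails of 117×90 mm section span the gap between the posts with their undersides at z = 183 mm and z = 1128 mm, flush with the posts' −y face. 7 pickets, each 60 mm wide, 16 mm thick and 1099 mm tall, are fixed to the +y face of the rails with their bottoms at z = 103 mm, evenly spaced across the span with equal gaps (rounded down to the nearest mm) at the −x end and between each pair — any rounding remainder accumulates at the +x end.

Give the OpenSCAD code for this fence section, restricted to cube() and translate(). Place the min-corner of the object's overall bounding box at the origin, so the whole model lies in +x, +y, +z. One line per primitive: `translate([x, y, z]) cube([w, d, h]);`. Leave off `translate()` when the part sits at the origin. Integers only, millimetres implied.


cube([117, 117, 1296]);
translate([1556, 0, 0]) cube([117, 117, 1296]);
translate([117, 0, 183]) cube([1439, 117, 90]);
translate([117, 0, 1128]) cube([1439, 117, 90]);
translate([244, 117, 103]) cube([60, 16, 1099]);
translate([431, 117, 103]) cube([60, 16, 1099]);
translate([618, 117, 103]) cube([60, 16, 1099]);
translate([805, 117, 103]) cube([60, 16, 1099]);
translate([992, 117, 103]) cube([60, 16, 1099]);
translate([1179, 117, 103]) cube([60, 16, 1099]);
translate([1366, 117, 103]) cube([60, 16, 1099]);


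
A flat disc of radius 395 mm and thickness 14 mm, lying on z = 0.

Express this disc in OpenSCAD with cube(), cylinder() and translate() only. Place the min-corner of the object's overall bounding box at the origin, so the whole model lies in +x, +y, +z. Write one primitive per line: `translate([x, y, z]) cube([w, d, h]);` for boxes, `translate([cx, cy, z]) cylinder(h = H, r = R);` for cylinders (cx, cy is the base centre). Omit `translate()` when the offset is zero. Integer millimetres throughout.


translate([395, 395, 0]) cylinder(h = 14, r = 395);


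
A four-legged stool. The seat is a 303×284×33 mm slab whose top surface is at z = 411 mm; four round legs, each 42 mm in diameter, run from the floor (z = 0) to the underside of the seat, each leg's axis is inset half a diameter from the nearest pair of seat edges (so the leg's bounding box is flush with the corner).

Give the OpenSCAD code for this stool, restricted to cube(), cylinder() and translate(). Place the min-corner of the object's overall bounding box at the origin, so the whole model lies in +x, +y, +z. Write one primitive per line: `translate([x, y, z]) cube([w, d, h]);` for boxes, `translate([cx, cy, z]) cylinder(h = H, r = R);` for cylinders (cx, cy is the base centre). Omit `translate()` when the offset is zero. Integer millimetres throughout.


translate([0, 0, 378]) cube([303, 284, 33]);
translate([21, 21, 0]) cylinder(h = 378, r = 21);
translate([282, 21, 0]) cylinder(h = 378, r = 21);
translate([21, 263, 0]) cylinder(h = 378, r = 21);
translate([282, 263, 0]) cylinder(h = 378, r = 21);


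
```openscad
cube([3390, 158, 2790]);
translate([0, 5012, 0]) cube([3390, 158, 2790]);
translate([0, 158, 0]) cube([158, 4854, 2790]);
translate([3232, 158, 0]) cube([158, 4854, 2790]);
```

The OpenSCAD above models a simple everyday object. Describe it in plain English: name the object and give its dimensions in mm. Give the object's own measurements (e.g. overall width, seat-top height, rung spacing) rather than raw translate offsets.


The wall frame of a small rectangular building: four walls, each 2790 mm tall and 158 mm thick, enclosing a footprint 3390 mm (x) by 5170 mm (y) outside-to-outside, with no floor or roof. The front and back walls (the −y and +y sides) span the full width; the two side walls fit between them.


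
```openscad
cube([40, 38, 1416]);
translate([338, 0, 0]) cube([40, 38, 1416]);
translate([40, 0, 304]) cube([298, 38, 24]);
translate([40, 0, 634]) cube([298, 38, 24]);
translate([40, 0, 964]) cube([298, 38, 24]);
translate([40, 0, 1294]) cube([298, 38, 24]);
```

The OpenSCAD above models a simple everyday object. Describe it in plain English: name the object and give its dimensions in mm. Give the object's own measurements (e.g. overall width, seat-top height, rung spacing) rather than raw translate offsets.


A straight ladder. Two 40×38 mm vertical rails, 1416 mm tall, stand 378 mm apart (outside-to-outside) with their front faces coplanar on the −y side. 4 rungs, each 38 mm deep and 24 mm tall, span between the inner faces of the rails, front faces flush with the rails. The lowest rung's underside is at z = 304 mm and rungs are spaced 330 mm apart (underside to underside).


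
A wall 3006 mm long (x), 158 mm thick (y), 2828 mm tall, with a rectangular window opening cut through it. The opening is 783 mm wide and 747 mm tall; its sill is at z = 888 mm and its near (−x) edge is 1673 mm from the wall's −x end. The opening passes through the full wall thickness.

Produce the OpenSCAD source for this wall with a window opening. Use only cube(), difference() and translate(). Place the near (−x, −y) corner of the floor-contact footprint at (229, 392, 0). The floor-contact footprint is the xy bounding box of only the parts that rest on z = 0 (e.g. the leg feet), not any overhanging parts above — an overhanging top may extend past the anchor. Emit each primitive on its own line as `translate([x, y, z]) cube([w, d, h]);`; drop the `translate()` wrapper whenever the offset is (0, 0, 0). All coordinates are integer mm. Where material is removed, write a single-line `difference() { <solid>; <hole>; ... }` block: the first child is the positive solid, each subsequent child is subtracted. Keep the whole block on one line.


difference() { translate([229, 392, 0]) cube([3006, 158, 2828]); translate([1902, 392, 888]) cube([783, 158, 747]); }


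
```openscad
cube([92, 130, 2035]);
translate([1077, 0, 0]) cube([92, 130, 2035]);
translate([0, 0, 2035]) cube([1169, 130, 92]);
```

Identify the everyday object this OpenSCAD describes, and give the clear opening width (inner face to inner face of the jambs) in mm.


A door frame. The clear opening width is 985 mm.

Two 2035 mm tall posts with a header on top — a door frame. The left jamb is 92 mm wide at x = 0; the right jamb starts at x = 1077. The clear opening is 1077 − 92 = 985 mm.


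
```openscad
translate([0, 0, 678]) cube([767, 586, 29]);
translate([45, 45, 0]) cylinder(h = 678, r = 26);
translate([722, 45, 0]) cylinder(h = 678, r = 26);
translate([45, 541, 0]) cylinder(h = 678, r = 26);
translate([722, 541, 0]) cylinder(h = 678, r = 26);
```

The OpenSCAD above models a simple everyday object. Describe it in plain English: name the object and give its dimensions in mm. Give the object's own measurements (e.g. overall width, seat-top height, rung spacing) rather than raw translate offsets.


A rectangular dining table. The top is 767×586×29 mm with its upper surface at z = 707 mm. It stands on four round legs of 52 mm diameter, each leg's bounding box inset 19 mm from the nearest pair of top edges, running from the floor to the underside of the top.


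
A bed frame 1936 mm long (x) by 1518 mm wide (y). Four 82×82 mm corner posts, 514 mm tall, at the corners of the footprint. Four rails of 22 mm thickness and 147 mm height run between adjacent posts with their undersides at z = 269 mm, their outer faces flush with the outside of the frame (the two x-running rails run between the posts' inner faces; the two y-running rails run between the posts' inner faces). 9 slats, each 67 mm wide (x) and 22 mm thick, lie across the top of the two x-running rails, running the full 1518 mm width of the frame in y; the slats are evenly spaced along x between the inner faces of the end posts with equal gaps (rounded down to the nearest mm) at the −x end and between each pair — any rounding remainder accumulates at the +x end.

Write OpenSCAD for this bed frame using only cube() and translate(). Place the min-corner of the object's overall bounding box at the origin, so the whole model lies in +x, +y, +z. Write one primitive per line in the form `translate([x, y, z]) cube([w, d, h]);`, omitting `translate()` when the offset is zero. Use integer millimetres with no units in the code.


cube([82, 82, 514]);
translate([0, 1436, 0]) cube([82, 82, 514]);
translate([1854, 0, 0]) cube([82, 82, 514]);
translate([1854, 1436, 0]) cube([82, 82, 514]);
translate([82, 0, 269]) cube([1772, 22, 147]);
translate([82, 1496, 269]) cube([1772, 22, 147]);
translate([0, 82, 269]) cube([22, 1354, 147]);
translate([1914, 82, 269]) cube([22, 1354, 147]);
translate([198, 0, 416]) cube([67, 1518, 22]);
translate([381, 0, 416]) cube([67, 1518, 22]);
translate([564, 0, 416]) cube([67, 1518, 22]);
translate([747, 0, 416]) cube([67, 1518, 22]);
translate([930, 0, 416]) cube([67, 1518, 22]);
translate([1113, 0, 416]) cube([67, 1518, 22]);
translate([1296, 0, 416]) cube([67, 1518, 22]);
translate([1479, 0, 416]) cube([67, 1518, 22]);
translate([1662, 0, 416]) cube([67, 1518, 22]);


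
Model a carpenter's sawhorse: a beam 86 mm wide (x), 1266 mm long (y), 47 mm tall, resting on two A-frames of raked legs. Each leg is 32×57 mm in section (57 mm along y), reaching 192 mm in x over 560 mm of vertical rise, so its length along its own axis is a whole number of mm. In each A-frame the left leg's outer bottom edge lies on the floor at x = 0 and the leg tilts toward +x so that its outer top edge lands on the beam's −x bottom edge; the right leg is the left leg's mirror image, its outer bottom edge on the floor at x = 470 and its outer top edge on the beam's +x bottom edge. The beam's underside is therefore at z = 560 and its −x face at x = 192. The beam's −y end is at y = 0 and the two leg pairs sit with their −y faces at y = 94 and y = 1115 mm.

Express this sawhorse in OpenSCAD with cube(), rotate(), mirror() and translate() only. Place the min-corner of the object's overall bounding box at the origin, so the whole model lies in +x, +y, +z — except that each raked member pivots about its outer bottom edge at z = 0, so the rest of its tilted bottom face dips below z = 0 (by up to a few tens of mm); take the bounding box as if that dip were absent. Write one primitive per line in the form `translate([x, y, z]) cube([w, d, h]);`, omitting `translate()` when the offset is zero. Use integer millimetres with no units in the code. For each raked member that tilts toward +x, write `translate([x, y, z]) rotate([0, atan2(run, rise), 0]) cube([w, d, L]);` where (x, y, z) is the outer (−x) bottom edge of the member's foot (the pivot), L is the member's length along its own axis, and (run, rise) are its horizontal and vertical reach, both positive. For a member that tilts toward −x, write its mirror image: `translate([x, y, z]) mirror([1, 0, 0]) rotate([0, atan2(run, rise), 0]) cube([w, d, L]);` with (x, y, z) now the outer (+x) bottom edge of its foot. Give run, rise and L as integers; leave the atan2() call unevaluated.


// leg length = √(192² + 560²) = 592
// right-leg outer foot x = 2·192 + 86 = 470
// beam min-corner = (192, 0, 560)
translate([192, 0, 560]) cube([86, 1266, 47]);
translate([0, 94, 0]) rotate([0, atan2(192, 560), 0]) cube([32, 57, 592]);
translate([470, 94, 0]) mirror([1, 0, 0]) rotate([0, atan2(192, 560), 0]) cube([32, 57, 592]);
translate([0, 1115, 0]) rotate([0, atan2(192, 560), 0]) cube([32, 57, 592]);
translate([470, 1115, 0]) mirror([1, 0, 0]) rotate([0, atan2(192, 560), 0]) cube([32, 57, 592]);


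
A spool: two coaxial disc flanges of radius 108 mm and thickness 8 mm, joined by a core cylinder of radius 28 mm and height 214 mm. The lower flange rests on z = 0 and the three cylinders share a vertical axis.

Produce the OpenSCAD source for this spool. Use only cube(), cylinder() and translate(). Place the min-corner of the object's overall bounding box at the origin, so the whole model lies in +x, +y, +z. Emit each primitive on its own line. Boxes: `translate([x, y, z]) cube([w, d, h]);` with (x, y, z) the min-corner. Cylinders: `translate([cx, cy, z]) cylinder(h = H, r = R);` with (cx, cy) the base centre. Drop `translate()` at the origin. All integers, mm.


translate([108, 108, 0]) cylinder(h = 8, r = 108);
translate([108, 108, 8]) cylinder(h = 214, r = 28);
translate([108, 108, 222]) cylinder(h = 8, r = 108);


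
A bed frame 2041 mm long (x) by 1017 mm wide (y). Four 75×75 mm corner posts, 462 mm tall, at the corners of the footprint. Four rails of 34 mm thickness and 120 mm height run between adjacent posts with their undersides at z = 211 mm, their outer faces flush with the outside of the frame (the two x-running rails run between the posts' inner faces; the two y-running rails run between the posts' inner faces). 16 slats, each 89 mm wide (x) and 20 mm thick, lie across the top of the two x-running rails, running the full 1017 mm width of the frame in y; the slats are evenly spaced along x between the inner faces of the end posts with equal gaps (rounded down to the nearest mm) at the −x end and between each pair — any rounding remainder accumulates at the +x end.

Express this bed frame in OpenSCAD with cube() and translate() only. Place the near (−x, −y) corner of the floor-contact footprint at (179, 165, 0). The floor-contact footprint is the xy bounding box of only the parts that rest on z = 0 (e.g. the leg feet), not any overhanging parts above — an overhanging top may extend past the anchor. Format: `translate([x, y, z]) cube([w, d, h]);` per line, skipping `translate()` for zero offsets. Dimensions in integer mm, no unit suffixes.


// slat z = rail_z + rail_h = 211 + 120 = 331
// slat gap = ⌊(1891 − 16·89) / 17⌋ = 27
translate([179, 165, 0]) cube([75, 75, 462]);
translate([179, 1107, 0]) cube([75, 75, 462]);
translate([2145, 165, 0]) cube([75, 75, 462]);
translate([2145, 1107, 0]) cube([75, 75, 462]);
translate([254, 165, 211]) cube([1891, 34, 120]);
translate([254, 1148, 211]) cube([1891, 34, 120]);
translate([179, 240, 211]) cube([34, 867, 120]);
translate([2186, 240, 211]) cube([34, 867, 120]);
translate([281, 165, 331]) cube([89, 1017, 20]);
translate([397, 165, 331]) cube([89, 1017, 20]);
translate([513, 165, 331]) cube([89, 1017, 20]);
translate([629, 165, 331]) cube([89, 1017, 20]);
translate([745, 165, 331]) cube([89, 1017, 20]);
translate([861, 165, 331]) cube([89, 1017, 20]);
translate([977, 165, 331]) cube([89, 1017, 20]);
translate([1093, 165, 331]) cube([89, 1017, 20]);
translate([1209, 165, 331]) cube([89, 1017, 20]);
translate([1325, 165, 331]) cube([89, 1017, 20]);
translate([1441, 165, 331]) cube([89, 1017, 20]);
translate([1557, 165, 331]) cube([89, 1017, 20]);
translate([1673, 165, 331]) cube([89, 1017, 20]);
translate([1789, 165, 331]) cube([89, 1017, 20]);
translate([1905, 165, 331]) cube([89, 1017, 20]);
translate([2021, 165, 331]) cube([89, 1017, 20]);


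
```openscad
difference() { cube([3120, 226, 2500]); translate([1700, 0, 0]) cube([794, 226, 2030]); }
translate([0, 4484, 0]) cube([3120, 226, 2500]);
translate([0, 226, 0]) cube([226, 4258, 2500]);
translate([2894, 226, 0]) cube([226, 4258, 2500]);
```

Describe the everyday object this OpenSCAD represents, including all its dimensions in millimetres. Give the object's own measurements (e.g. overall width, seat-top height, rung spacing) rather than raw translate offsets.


A single room: four walls, each 2500 mm tall and 226 mm thick, enclosing an outside footprint 3120×4710 mm (x × y), no floor or roof. The front and back walls (−y and +y sides) run the full x-width; the side walls fit between their inner faces. A door opening 794 mm wide and 2030 mm tall is cut through the front wall from the floor up, its −x edge 1700 mm from the wall's −x end.


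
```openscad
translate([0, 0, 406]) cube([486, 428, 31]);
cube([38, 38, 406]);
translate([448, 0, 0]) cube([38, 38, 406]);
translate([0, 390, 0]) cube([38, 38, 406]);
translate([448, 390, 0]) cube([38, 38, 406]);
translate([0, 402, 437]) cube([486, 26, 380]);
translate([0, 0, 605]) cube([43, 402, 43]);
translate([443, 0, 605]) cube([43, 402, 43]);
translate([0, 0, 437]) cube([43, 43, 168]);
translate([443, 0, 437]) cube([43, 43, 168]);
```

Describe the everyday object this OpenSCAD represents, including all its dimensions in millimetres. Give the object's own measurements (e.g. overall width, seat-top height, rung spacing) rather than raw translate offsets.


A chair. The seat is a 486×428×31 mm slab with its top at z = 437 mm, on four 38×38 mm corner legs (flush with the seat edges, standing on z = 0). A flat backrest 26 mm thick, 380 mm tall, spans the full seat width and rises from the seat top along its +y edge, rear face flush with the rear of the seat. Two armrests of 43×43 mm section run along each side from the seat's front edge to the front of the backrest, top faces 211 mm above the seat top and outer faces flush with the seat's x-edges; a 43×43 mm post under the front of each armrest stands on the seat at the front corner.


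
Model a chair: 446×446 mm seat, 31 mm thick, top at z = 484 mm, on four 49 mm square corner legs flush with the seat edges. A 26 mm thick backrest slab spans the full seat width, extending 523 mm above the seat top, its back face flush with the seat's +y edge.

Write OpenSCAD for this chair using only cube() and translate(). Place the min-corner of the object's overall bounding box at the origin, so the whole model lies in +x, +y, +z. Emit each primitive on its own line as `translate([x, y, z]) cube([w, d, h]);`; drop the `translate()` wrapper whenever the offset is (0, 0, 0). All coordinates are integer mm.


// leg_h = 484 - 31 = 453
translate([0, 0, 453]) cube([446, 446, 31]);
cube([49, 49, 453]);
translate([397, 0, 0]) cube([49, 49, 453]);
translate([0, 397, 0]) cube([49, 49, 453]);
translate([397, 397, 0]) cube([49, 49, 453]);
translate([0, 420, 484]) cube([446, 26, 523]);


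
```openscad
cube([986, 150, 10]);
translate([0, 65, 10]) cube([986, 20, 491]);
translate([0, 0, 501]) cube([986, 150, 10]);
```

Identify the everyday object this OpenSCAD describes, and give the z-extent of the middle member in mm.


An I-beam. The web height is 491 mm.

Two wide flanges with a thin centred web — an I-beam. Overall 511 mm minus two 10 mm flanges gives a web of 511 − 2·10 = 491 mm.


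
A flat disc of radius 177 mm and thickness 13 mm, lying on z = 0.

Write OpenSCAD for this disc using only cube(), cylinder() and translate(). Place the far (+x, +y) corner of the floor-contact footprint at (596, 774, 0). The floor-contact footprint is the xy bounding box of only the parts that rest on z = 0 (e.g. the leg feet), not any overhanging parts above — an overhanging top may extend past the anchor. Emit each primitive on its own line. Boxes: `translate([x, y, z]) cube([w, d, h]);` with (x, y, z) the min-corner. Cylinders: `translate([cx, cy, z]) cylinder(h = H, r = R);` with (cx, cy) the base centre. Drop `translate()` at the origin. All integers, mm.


translate([419, 597, 0]) cylinder(h = 13, r = 177);


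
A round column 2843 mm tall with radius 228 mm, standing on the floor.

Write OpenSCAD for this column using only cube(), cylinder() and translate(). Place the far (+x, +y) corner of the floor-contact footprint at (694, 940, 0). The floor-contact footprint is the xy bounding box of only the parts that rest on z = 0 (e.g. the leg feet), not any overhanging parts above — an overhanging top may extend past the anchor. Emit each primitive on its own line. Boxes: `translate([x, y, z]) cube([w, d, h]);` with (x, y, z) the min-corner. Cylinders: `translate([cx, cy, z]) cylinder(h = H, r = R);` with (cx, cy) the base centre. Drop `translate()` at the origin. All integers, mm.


translate([466, 712, 0]) cylinder(h = 2843, r = 228);


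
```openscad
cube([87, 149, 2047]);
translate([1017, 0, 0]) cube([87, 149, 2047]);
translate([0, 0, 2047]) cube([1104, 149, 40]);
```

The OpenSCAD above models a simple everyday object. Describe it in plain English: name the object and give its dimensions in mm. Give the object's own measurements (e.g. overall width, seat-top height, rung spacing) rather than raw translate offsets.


A door frame. The clear opening is 930 mm wide and 2047 mm high. Two 87 mm wide jambs, 149 mm deep, stand either side of the opening from the floor to the top of the opening. A 40 mm thick head sits across the top of both jambs, spanning the full outside width of the frame.


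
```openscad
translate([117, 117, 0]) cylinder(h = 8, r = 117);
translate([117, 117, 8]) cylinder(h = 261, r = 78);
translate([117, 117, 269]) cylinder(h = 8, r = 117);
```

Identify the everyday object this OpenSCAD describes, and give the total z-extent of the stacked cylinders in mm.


A spool. The overall height is 277 mm.

Three coaxial cylinders, large–small–large — a spool. Two 8 mm flanges and a 261 mm core give 8 + 261 + 8 = 277 mm.


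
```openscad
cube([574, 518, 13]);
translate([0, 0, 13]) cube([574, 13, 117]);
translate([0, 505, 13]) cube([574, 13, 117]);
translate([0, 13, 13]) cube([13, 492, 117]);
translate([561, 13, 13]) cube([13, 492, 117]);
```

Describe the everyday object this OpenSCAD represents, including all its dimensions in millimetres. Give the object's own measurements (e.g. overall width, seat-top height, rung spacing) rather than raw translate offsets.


An open-topped rectangular box: outside dimensions 574×518×130 mm, with a uniform wall and base thickness of 13 mm. The base is a full 574×518 slab on the floor; four walls sit on top of the base. The front and back walls (the −y and +y sides) span the full width; the two side walls fit between them.


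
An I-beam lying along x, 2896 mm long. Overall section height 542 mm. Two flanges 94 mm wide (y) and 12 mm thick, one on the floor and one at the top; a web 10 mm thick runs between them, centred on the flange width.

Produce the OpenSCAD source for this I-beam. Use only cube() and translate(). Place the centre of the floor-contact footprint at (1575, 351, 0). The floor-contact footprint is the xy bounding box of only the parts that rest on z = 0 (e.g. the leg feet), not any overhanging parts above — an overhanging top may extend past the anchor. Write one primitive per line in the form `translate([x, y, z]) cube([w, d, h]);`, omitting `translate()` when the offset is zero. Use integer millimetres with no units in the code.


translate([127, 304, 0]) cube([2896, 94, 12]);
translate([127, 346, 12]) cube([2896, 10, 518]);
translate([127, 304, 530]) cube([2896, 94, 12]);


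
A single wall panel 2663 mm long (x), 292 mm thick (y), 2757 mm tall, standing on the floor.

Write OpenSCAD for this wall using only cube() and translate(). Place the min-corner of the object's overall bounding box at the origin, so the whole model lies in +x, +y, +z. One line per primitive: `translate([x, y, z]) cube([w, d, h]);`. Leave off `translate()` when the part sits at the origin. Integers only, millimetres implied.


cube([2663, 292, 2757]);


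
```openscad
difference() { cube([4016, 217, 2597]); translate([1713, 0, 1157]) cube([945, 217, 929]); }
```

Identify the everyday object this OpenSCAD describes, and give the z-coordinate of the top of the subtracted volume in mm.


A wall with a window opening. The window head height is 2086 mm.

A wall with a rectangular opening subtracted — a window. Sill at z = 1157, opening 929 mm tall, so the head is at 1157 + 929 = 2086 mm.


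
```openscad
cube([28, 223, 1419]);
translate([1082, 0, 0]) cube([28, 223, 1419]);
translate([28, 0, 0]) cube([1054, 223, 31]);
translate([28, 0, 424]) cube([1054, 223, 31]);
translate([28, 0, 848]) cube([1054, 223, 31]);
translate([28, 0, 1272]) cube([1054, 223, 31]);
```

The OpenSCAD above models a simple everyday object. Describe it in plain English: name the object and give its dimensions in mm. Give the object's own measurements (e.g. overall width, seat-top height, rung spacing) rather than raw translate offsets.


An open bookshelf. Two side panels, each 28 mm thick, 223 mm deep and 1419 mm tall, stand 1110 mm apart (outside-to-outside). Between them sit 4 shelves, each 31 mm thick and 223 mm deep, spanning the full gap between the sides. The bottom shelf rests on the floor (its underside at z = 0) and the clear gap between one shelf's top and the next shelf's underside is 393 mm.


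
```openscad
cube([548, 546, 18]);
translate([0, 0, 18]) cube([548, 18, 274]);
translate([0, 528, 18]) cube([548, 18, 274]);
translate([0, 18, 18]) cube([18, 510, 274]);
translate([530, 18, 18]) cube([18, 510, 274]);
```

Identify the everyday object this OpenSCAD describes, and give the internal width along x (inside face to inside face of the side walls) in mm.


An open box. The internal width is 512 mm.

A 548×546 base slab with four walls standing on it — an open box. The base is 548 mm wide and the walls are 18 mm thick, so the internal width is 548 − 2 × 18 = 512 mm.


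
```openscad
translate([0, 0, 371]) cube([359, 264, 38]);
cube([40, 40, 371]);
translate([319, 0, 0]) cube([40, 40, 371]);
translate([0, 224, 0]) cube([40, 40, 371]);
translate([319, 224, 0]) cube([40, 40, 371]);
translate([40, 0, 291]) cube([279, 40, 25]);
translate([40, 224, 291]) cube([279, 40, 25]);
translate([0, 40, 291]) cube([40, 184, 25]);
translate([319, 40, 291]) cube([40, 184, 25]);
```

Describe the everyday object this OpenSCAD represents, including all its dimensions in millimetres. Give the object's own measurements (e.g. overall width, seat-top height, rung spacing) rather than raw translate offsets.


A four-legged stool. The seat is a 359×264×38 mm slab whose top surface is at z = 409 mm; four square legs, each 40×40 mm in cross-section, run from the floor (z = 0) to the underside of the seat, each flush with a corner of the seat. Four stretchers, 40 mm wide and 25 mm tall, connect adjacent legs with their undersides at z = 291 mm, each running between the inner faces of the legs it joins and aligned with the legs' outer faces on the other axis.


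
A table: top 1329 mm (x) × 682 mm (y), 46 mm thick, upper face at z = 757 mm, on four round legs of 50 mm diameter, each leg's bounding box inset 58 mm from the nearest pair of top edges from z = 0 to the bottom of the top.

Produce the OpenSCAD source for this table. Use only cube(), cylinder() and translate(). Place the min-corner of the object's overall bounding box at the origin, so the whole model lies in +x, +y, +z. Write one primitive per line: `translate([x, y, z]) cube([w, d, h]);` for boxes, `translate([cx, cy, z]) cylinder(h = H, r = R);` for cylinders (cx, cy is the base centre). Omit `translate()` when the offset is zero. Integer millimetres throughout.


// leg_h = 757 - 46 = 711
translate([0, 0, 711]) cube([1329, 682, 46]);
translate([83, 83, 0]) cylinder(h = 711, r = 25);
translate([1246, 83, 0]) cylinder(h = 711, r = 25);
translate([83, 599, 0]) cylinder(h = 711, r = 25);
translate([1246, 599, 0]) cylinder(h = 711, r = 25);


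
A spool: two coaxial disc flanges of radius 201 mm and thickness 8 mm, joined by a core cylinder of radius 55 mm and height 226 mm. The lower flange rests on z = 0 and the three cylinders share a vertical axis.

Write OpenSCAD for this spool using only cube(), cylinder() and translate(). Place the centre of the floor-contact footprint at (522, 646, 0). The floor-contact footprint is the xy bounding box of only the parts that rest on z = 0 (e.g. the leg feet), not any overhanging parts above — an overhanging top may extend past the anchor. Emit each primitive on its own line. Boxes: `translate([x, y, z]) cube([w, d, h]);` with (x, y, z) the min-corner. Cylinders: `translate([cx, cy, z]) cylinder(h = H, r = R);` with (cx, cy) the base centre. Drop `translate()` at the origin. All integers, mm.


translate([522, 646, 0]) cylinder(h = 8, r = 201);
translate([522, 646, 8]) cylinder(h = 226, r = 55);
translate([522, 646, 234]) cylinder(h = 8, r = 201);


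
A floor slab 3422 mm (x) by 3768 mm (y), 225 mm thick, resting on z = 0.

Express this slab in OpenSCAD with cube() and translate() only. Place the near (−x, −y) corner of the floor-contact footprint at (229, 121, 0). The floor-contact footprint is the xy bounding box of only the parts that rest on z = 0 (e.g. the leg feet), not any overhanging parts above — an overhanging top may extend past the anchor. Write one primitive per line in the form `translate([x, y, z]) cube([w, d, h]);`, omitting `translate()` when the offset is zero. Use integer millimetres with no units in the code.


translate([229, 121, 0]) cube([3422, 3768, 225]);


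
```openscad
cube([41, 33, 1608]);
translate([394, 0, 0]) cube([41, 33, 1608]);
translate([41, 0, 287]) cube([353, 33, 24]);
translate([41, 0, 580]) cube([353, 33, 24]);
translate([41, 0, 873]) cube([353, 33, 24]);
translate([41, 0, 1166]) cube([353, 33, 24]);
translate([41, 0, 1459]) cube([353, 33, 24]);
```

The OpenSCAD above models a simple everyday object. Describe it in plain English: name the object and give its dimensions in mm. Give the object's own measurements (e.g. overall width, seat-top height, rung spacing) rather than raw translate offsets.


A straight ladder. Two 41×33 mm vertical rails, 1608 mm tall, stand 435 mm apart (outside-to-outside) with their front faces coplanar on the −y side. 5 rungs, each 33 mm deep and 24 mm tall, span between the inner faces of the rails, front faces flush with the rails. The lowest rung's underside is at z = 287 mm and rungs are spaced 293 mm apart (underside to underside).


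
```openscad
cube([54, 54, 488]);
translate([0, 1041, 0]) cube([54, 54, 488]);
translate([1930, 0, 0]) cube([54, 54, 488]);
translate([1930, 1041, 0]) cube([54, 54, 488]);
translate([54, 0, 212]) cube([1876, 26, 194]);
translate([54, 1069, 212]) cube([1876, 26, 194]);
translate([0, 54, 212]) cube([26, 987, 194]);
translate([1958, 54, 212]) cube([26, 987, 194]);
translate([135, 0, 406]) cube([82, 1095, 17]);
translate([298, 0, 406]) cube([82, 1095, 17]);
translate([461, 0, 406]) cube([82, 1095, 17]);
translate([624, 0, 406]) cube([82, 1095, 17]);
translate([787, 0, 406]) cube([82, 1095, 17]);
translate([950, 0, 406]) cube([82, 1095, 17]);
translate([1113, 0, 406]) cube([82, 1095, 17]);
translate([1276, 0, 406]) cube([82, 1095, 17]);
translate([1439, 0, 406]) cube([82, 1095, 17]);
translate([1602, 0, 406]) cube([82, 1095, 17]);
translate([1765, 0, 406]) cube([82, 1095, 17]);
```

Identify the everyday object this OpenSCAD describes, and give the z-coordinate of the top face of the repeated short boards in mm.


A bed frame. The slat-top height is 423 mm.

Four posts, four rails, and a row of slats — a bed frame. Slats sit on the rails at z = 212 + 194 = 406; with slat thickness 17, the top is 423 mm.


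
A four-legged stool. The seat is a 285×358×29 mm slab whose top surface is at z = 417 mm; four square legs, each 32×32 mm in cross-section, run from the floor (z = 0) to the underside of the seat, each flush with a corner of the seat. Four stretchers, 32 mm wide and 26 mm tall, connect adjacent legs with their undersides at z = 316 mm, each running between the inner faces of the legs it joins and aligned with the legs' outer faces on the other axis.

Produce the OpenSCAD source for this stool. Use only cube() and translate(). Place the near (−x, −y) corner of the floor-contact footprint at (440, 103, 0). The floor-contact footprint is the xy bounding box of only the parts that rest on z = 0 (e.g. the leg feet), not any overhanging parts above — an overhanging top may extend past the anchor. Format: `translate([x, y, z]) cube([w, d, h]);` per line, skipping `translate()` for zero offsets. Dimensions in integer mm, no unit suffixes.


// leg_h = 417 - 29 = 388
// stretcher span = 285 - 2*32 = 221
translate([440, 103, 388]) cube([285, 358, 29]);
translate([440, 103, 0]) cube([32, 32, 388]);
translate([693, 103, 0]) cube([32, 32, 388]);
translate([440, 429, 0]) cube([32, 32, 388]);
translate([693, 429, 0]) cube([32, 32, 388]);
translate([472, 103, 316]) cube([221, 32, 26]);
translate([472, 429, 316]) cube([221, 32, 26]);
translate([440, 135, 316]) cube([32, 294, 26]);
translate([693, 135, 316]) cube([32, 294, 26]);


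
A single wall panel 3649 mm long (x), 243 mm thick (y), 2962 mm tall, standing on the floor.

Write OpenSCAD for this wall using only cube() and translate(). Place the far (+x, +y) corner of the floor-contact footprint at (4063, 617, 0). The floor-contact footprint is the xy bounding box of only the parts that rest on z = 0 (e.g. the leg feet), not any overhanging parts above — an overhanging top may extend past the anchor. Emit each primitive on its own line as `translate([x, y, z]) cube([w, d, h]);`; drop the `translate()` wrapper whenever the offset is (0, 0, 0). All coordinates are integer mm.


translate([414, 374, 0]) cube([3649, 243, 2962]);


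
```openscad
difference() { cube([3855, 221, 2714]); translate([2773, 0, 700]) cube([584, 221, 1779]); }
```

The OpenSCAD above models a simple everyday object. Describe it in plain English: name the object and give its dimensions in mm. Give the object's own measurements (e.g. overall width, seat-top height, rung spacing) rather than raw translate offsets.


A wall 3855 mm long (x), 221 mm thick (y), 2714 mm tall, with a rectangular window opening cut through it. The opening is 584 mm wide and 1779 mm tall; its sill is at z = 700 mm and its near (−x) edge is 2773 mm from the wall's −x end. The opening passes through the full wall thickness.


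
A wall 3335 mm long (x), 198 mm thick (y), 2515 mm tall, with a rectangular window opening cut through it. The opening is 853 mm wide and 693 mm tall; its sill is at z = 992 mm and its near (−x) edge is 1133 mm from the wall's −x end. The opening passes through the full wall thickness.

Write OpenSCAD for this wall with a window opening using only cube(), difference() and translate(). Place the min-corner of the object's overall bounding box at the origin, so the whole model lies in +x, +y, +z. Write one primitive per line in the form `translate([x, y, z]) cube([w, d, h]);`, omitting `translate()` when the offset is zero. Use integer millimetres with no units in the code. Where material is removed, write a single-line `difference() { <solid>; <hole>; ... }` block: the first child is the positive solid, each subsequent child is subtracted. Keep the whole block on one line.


difference() { cube([3335, 198, 2515]); translate([1133, 0, 992]) cube([853, 198, 693]); }


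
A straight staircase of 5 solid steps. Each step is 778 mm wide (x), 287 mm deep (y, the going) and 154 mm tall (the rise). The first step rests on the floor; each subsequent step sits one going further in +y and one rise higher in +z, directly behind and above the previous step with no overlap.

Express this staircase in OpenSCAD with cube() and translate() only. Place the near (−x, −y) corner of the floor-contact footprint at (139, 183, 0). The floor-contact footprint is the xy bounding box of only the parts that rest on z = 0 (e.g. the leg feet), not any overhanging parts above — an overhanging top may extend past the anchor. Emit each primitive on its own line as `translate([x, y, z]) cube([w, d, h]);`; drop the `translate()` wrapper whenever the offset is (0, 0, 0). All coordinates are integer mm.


translate([139, 183, 0]) cube([778, 287, 154]);
translate([139, 470, 154]) cube([778, 287, 154]);
translate([139, 757, 308]) cube([778, 287, 154]);
translate([139, 1044, 462]) cube([778, 287, 154]);
translate([139, 1331, 616]) cube([778, 287, 154]);


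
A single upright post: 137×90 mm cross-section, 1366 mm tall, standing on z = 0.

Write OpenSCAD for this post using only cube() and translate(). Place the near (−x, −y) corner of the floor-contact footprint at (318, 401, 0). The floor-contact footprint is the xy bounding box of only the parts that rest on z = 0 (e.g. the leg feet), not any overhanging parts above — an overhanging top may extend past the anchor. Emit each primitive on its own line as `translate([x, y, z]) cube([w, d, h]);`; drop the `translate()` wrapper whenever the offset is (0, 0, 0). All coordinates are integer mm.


translate([318, 401, 0]) cube([137, 90, 1366]);


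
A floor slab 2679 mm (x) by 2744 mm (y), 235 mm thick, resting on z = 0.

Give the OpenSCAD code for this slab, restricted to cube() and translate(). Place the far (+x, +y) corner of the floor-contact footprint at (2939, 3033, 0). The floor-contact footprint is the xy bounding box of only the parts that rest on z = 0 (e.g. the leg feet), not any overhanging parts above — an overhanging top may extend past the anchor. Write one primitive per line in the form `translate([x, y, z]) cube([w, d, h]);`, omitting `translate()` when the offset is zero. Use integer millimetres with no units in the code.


translate([260, 289, 0]) cube([2679, 2744, 235]);


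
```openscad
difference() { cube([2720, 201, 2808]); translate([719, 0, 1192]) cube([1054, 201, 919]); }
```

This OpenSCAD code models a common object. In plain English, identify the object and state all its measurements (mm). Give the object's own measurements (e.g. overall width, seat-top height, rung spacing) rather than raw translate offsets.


A wall 2720 mm long (x), 201 mm thick (y), 2808 mm tall, with a rectangular window opening cut through it. The opening is 1054 mm wide and 919 mm tall; its sill is at z = 1192 mm and its near (−x) edge is 719 mm from the wall's −x end. The opening passes through the full wall thickness.


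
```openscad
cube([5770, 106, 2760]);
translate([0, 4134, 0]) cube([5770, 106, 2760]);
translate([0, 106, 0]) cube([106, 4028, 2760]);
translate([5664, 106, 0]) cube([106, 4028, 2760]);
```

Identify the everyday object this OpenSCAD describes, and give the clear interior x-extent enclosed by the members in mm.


A house (or room) frame. The interior width is 5558 mm.

Four 2760 mm walls enclosing a rectangle with no floor or roof — a room or house frame. Outside width is 5770 mm and wall thickness is 106 mm, so the interior width is 5770 − 2 × 106 = 5558 mm.


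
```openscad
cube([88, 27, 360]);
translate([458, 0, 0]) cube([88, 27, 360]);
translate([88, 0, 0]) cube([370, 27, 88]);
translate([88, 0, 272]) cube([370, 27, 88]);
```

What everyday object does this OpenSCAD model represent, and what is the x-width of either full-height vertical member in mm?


A picture frame. The border width is 88 mm.

Four thin pieces enclosing a rectangular opening — a picture frame. The two full-height stiles are 360 mm tall; the top rail sits at z = 272 and is 88 mm tall, so the border above the opening is 360 − 272 = 88 mm, matching the stile x-width.


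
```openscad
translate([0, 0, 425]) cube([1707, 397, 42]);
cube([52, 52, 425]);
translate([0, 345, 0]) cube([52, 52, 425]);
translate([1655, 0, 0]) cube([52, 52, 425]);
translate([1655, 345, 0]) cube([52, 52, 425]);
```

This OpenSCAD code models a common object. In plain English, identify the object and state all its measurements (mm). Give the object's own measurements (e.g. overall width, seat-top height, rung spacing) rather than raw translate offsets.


A bench: a 1707×397 mm seat slab, 42 mm thick, top at z = 467 mm, on four 52×52 mm square legs flush with the seat corners and standing on z = 0.


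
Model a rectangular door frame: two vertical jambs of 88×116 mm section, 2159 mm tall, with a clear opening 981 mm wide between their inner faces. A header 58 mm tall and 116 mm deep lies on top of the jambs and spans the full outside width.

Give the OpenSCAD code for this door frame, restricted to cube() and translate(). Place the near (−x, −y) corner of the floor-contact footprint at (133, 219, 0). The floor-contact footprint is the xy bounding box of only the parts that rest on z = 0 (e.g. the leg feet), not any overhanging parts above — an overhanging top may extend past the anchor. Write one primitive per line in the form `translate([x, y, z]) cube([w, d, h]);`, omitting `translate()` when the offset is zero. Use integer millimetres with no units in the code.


translate([133, 219, 0]) cube([88, 116, 2159]);
translate([1202, 219, 0]) cube([88, 116, 2159]);
translate([133, 219, 2159]) cube([1157, 116, 58]);
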